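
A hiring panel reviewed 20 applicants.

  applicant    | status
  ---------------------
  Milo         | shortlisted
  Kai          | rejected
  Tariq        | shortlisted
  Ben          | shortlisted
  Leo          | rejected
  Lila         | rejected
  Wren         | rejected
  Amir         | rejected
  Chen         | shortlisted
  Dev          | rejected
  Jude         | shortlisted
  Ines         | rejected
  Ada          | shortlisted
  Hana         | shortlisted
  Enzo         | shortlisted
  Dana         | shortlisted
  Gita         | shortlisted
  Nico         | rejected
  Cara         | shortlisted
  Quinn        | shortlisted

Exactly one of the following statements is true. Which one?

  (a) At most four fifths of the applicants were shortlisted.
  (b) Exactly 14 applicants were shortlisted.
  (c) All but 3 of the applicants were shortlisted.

(a)

|A| = 20, |A ∩ B| = 12, |A ∖ B| = 8.
(a) requires |A ∩ B| / |A| ≤ 4/5: true.
(b) requires |A ∩ B| = 14: false.
(c) requires |A ∖ B| = 3: false.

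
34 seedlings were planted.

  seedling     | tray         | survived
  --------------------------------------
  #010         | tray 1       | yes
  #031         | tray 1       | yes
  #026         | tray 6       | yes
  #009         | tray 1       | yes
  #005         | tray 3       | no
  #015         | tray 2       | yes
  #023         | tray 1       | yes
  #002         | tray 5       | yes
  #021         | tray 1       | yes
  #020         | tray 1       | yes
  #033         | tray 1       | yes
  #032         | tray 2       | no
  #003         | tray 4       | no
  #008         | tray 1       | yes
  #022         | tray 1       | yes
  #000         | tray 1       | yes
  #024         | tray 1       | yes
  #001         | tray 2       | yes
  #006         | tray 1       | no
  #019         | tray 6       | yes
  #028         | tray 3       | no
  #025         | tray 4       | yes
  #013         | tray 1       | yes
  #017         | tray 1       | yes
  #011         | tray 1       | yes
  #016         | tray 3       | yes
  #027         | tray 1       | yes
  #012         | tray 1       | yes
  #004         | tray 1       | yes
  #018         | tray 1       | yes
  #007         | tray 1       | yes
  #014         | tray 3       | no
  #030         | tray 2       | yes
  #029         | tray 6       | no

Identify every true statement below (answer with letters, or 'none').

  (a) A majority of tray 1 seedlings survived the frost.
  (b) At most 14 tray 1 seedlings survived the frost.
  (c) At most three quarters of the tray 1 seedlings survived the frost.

(a)

|A| = 20, |A ∩ B| = 19, |A ∖ B| = 1.
(a) |A ∩ B| > |A ∖ B|: holds.
(b) |A ∩ B| ≤ 14: fails.
(c) |A ∩ B| / |A| ≤ 3/4: fails.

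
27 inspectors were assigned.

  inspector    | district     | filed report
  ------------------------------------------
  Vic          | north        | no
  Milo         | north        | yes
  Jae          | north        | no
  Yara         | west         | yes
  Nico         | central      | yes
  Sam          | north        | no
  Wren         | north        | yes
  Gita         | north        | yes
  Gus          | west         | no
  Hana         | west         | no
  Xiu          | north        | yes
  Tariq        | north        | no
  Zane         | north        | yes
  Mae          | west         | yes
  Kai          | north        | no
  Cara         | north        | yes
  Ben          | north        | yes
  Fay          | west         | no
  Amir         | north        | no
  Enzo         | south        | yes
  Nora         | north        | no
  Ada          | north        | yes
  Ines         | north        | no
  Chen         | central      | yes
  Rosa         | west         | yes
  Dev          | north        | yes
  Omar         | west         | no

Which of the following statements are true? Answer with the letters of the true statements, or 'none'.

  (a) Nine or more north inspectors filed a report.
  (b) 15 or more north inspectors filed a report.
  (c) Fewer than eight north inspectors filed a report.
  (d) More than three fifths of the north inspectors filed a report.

|A| = 17, |A ∩ B| = 9, |A ∖ B| = 8.
(a) |A ∩ B| ≥ 9: holds.
(b) |A ∩ B| ≥ 15: fails.
(c) |A ∩ B| < 8: fails.
(d) |A ∩ B| / |A| > 3/5: fails.

(a)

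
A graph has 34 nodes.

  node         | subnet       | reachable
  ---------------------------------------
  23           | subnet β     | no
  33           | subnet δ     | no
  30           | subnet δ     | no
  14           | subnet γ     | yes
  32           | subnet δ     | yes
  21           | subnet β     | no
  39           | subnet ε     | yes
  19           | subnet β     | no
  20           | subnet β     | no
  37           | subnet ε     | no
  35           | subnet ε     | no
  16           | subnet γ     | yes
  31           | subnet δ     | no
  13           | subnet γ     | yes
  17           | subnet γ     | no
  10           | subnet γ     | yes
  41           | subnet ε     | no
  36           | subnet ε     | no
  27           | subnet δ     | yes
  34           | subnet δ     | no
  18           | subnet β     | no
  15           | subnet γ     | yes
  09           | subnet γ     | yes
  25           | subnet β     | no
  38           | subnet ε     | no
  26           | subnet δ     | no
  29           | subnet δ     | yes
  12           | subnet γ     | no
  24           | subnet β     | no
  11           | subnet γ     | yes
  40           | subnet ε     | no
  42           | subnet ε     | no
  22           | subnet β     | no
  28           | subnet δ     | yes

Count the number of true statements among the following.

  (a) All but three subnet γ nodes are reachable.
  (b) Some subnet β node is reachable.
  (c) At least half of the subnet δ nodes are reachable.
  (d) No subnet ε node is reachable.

0

(a) subnet γ: |A| = 9, |A ∩ B| = 7; needs |A ∖ B| = 3 — false.
(b) subnet β: |A| = 8, |A ∩ B| = 0; needs A ∩ B ≠ ∅ (|A ∩ B| ≥ 1) — false.
(c) subnet δ: |A| = 9, |A ∩ B| = 4; needs |A ∩ B| ≥ |A ∖ B| — false.
(d) subnet ε: |A| = 8, |A ∩ B| = 1; needs A ∩ B = ∅ (|A ∩ B| = 0) — false.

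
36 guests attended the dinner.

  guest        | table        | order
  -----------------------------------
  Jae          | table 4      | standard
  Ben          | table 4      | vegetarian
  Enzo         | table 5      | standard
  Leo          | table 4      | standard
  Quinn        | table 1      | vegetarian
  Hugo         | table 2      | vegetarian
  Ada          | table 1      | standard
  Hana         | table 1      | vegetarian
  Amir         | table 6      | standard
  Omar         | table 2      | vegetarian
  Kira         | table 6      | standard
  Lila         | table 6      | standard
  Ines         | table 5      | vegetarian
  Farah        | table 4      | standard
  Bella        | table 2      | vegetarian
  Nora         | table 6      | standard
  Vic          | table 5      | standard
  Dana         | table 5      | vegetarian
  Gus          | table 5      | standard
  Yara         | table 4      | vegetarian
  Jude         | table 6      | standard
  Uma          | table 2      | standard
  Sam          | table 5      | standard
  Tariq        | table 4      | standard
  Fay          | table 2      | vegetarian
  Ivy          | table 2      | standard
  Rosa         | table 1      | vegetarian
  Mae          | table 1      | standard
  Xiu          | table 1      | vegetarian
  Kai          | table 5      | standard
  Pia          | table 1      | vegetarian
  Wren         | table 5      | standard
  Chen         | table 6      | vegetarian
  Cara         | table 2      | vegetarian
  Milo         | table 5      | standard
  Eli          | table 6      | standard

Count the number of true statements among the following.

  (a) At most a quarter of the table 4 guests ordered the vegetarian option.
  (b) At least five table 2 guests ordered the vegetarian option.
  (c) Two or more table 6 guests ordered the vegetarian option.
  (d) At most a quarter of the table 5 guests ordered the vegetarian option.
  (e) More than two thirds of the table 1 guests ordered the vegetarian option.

(a) table 4: |A| = 6, |A ∩ B| = 2; needs |A ∩ B| / |A| ≤ 1/4 — false.
(b) table 2: |A| = 7, |A ∩ B| = 5; needs |A ∩ B| ≥ 5 — true.
(c) table 6: |A| = 7, |A ∩ B| = 1; needs |A ∩ B| ≥ 2 — false.
(d) table 5: |A| = 9, |A ∩ B| = 2; needs |A ∩ B| / |A| ≤ 1/4 — true.
(e) table 1: |A| = 7, |A ∩ B| = 5; needs |A ∩ B| / |A| > 2/3 — true.

3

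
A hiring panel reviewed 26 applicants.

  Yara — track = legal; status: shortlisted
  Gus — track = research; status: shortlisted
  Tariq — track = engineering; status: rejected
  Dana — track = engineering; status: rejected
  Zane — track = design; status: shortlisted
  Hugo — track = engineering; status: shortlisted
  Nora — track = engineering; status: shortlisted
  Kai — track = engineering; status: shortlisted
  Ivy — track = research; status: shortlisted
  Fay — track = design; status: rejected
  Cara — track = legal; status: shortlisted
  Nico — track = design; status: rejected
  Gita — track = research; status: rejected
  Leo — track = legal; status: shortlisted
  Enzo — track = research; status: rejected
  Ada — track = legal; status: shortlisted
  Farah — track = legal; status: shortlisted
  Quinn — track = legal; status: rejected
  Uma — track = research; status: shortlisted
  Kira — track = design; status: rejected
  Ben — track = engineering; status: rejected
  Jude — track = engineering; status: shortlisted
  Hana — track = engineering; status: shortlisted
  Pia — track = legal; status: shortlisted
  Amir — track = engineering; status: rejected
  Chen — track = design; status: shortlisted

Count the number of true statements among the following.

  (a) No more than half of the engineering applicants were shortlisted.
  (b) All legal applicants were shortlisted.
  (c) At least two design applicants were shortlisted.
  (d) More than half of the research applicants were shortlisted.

2

(a) engineering: |A| = 9, |A ∩ B| = 5; needs |A ∩ B| ≤ |A ∖ B| — false.
(b) legal: |A| = 7, |A ∩ B| = 6; needs A ⊆ B, i.e. every element of A is in B (|A ∖ B| = 0) — false.
(c) design: |A| = 5, |A ∩ B| = 2; needs |A ∩ B| ≥ 2 — true.
(d) research: |A| = 5, |A ∩ B| = 3; needs |A ∩ B| > |A ∖ B| — true.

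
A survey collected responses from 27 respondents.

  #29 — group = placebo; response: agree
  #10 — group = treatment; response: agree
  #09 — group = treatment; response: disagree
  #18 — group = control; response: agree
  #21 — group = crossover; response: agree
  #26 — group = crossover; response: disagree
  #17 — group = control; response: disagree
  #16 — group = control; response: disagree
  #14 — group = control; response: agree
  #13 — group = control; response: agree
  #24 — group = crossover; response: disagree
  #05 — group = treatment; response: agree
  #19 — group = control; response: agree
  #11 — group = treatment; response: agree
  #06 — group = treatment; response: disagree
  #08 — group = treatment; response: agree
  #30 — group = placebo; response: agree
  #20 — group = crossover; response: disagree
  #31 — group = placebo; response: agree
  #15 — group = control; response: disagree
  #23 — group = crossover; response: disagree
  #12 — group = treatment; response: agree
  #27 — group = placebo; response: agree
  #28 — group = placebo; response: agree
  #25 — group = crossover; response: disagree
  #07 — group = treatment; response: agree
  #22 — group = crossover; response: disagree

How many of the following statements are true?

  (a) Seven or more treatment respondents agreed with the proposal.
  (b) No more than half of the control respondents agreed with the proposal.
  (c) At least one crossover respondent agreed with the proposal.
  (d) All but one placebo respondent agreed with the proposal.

(a) treatment: |A| = 8, |A ∩ B| = 6; needs |A ∩ B| ≥ 7 — false.
(b) control: |A| = 7, |A ∩ B| = 4; needs |A ∩ B| ≤ |A ∖ B| — false.
(c) crossover: |A| = 7, |A ∩ B| = 1; needs A ∩ B ≠ ∅ (|A ∩ B| ≥ 1) — true.
(d) placebo: |A| = 5, |A ∩ B| = 5; needs |A ∖ B| = 1 — false.

1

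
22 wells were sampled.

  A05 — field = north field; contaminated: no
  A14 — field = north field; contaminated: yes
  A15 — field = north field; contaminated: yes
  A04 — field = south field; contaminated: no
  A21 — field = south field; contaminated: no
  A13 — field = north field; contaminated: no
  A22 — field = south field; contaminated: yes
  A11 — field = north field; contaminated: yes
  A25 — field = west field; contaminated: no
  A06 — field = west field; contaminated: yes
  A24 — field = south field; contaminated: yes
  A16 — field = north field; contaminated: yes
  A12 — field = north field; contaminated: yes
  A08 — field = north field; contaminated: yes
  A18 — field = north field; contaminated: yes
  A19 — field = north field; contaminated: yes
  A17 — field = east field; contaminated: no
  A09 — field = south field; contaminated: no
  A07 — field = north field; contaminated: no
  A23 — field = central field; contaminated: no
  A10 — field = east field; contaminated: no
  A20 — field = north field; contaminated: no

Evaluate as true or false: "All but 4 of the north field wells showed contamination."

Truth condition: |A ∖ B| = 4.
A (the restrictor) = {A05, A14, A15, A13, A11, A16, A12, A08, A18, A19, A07, A20}, |A| = 12.
A ∖ B = {A05, A13, A07, A20}, so |A ∖ B| = 4.
|A ∖ B| = 4, so the statement is true.

True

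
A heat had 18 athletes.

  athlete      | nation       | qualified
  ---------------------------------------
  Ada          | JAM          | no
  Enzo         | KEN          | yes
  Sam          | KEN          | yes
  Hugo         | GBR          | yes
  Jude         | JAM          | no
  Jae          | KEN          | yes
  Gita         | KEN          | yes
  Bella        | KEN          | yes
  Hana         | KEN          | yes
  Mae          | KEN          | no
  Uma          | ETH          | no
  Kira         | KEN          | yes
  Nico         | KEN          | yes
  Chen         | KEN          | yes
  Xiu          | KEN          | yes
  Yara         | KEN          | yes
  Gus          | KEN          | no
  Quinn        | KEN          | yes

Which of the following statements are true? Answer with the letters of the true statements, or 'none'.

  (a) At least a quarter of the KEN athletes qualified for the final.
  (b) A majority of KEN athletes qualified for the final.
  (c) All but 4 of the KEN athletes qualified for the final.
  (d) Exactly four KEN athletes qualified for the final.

|A| = 14, |A ∩ B| = 12, |A ∖ B| = 2.
(a) |A ∩ B| / |A| ≥ 1/4: holds.
(b) |A ∩ B| > |A ∖ B|: holds.
(c) |A ∖ B| = 4: fails.
(d) |A ∩ B| = 4: fails.

(a), (b)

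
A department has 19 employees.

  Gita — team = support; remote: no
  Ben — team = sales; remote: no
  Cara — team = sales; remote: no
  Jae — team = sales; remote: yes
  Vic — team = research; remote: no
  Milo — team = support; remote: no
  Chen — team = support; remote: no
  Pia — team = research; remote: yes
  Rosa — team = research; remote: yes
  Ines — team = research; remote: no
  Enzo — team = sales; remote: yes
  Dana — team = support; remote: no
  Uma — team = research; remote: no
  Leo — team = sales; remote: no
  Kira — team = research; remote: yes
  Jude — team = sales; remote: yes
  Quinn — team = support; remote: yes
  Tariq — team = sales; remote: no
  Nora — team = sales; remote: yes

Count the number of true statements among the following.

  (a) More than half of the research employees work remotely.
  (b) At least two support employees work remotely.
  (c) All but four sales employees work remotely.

(a) research: |A| = 6, |A ∩ B| = 3; needs |A ∩ B| > |A ∖ B| — false.
(b) support: |A| = 5, |A ∩ B| = 1; needs |A ∩ B| ≥ 2 — false.
(c) sales: |A| = 8, |A ∩ B| = 4; needs |A ∖ B| = 4 — true.

1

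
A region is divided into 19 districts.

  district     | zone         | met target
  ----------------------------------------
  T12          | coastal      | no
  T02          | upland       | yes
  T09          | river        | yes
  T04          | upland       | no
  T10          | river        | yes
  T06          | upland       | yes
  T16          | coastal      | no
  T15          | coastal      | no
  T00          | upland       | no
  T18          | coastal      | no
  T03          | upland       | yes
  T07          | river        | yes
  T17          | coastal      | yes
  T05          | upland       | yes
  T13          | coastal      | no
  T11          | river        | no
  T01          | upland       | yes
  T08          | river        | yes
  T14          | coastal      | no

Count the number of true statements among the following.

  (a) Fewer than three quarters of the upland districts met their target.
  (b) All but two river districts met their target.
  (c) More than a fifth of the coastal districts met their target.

(a) upland: |A| = 7, |A ∩ B| = 5; needs |A ∩ B| / |A| < 3/4 — true.
(b) river: |A| = 5, |A ∩ B| = 4; needs |A ∖ B| = 2 — false.
(c) coastal: |A| = 7, |A ∩ B| = 1; needs |A ∩ B| / |A| > 1/5 — false.

1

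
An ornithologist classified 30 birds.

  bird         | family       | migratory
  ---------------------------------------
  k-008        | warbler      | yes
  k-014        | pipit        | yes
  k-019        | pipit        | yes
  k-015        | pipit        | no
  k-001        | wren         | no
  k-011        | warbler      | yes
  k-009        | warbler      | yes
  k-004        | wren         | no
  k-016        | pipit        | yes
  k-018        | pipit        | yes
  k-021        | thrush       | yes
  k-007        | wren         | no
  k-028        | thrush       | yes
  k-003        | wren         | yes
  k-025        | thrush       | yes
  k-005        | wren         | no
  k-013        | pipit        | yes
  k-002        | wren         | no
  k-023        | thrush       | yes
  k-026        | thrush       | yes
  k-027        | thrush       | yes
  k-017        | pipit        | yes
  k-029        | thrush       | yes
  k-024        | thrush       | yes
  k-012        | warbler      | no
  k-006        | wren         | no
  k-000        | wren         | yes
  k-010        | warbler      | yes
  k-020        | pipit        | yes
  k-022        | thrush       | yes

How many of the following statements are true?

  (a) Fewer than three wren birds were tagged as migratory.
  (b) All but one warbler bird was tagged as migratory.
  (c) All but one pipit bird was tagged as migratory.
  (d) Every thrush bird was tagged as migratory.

4

(a) wren: |A| = 8, |A ∩ B| = 2; needs |A ∩ B| < 3 — true.
(b) warbler: |A| = 5, |A ∩ B| = 4; needs |A ∖ B| = 1 — true.
(c) pipit: |A| = 8, |A ∩ B| = 7; needs |A ∖ B| = 1 — true.
(d) thrush: |A| = 9, |A ∩ B| = 9; needs A ⊆ B, i.e. every element of A is in B (|A ∖ B| = 0) — true.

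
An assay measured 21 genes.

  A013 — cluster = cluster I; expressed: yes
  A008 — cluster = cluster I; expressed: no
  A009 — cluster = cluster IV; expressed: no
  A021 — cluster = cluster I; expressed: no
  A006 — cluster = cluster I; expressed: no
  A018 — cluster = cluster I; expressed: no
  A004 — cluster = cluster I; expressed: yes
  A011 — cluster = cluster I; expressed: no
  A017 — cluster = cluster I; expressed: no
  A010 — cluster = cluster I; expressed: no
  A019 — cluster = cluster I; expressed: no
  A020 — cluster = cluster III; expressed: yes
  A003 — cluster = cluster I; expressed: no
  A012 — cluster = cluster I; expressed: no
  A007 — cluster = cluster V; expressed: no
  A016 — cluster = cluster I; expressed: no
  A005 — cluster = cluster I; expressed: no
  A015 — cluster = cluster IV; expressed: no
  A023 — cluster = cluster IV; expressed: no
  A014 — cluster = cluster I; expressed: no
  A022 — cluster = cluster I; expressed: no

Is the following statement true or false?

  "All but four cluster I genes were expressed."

'All but four cluster I genes were expressed' holds iff |A ∖ B| = 4.
|A| = 16, |A ∩ B| = 2, |A ∖ B| = 14.
|A ∖ B| = 14, so the statement is false.

False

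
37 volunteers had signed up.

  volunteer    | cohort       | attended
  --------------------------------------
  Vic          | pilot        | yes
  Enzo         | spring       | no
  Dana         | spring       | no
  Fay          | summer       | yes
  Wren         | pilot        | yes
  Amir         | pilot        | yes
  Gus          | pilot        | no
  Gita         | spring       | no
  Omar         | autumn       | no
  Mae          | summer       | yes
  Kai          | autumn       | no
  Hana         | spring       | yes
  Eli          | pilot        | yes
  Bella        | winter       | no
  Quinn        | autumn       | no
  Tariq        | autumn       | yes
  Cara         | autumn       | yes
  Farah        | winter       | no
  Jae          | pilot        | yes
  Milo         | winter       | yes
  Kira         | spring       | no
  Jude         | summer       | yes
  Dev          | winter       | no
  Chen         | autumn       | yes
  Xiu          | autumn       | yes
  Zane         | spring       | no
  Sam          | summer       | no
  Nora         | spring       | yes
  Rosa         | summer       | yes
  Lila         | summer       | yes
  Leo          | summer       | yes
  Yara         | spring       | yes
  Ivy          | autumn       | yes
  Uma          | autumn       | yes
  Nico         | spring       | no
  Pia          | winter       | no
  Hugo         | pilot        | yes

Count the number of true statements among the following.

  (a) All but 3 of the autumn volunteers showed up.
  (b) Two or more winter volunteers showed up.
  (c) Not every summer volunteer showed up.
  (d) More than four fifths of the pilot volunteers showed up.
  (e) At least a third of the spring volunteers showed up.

4

(a) autumn: |A| = 9, |A ∩ B| = 6; needs |A ∖ B| = 3 — true.
(b) winter: |A| = 5, |A ∩ B| = 1; needs |A ∩ B| ≥ 2 — false.
(c) summer: |A| = 7, |A ∩ B| = 6; needs A ⊄ B (|A ∖ B| ≥ 1) — true.
(d) pilot: |A| = 7, |A ∩ B| = 6; needs |A ∩ B| / |A| > 4/5 — true.
(e) spring: |A| = 9, |A ∩ B| = 3; needs |A ∩ B| / |A| ≥ 1/3 — true.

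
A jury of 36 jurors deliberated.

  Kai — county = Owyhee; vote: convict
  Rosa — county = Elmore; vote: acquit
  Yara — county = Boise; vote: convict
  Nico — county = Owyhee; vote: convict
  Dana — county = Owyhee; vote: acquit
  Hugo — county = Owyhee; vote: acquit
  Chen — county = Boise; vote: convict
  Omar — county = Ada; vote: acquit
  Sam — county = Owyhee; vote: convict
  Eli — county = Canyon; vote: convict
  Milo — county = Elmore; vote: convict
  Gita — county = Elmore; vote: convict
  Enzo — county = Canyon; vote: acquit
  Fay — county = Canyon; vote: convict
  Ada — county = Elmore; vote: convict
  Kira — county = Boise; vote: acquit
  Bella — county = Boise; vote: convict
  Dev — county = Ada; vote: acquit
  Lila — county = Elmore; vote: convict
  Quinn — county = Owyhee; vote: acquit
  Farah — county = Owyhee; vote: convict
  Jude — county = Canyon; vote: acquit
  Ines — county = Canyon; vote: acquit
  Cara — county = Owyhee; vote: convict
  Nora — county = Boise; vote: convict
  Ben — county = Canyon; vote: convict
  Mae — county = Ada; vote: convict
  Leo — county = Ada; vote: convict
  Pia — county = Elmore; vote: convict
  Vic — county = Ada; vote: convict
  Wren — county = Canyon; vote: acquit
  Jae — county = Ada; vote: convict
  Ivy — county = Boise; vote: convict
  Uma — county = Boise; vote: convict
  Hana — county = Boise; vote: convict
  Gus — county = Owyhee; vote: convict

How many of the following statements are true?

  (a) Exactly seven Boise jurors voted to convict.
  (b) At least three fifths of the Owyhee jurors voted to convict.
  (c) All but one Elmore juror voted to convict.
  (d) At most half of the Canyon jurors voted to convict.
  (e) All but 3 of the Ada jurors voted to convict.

(a) Boise: |A| = 8, |A ∩ B| = 7; needs |A ∩ B| = 7 — true.
(b) Owyhee: |A| = 9, |A ∩ B| = 6; needs |A ∩ B| / |A| ≥ 3/5 — true.
(c) Elmore: |A| = 6, |A ∩ B| = 5; needs |A ∖ B| = 1 — true.
(d) Canyon: |A| = 7, |A ∩ B| = 3; needs |A ∩ B| ≤ |A ∖ B| — true.
(e) Ada: |A| = 6, |A ∩ B| = 4; needs |A ∖ B| = 3 — false.

4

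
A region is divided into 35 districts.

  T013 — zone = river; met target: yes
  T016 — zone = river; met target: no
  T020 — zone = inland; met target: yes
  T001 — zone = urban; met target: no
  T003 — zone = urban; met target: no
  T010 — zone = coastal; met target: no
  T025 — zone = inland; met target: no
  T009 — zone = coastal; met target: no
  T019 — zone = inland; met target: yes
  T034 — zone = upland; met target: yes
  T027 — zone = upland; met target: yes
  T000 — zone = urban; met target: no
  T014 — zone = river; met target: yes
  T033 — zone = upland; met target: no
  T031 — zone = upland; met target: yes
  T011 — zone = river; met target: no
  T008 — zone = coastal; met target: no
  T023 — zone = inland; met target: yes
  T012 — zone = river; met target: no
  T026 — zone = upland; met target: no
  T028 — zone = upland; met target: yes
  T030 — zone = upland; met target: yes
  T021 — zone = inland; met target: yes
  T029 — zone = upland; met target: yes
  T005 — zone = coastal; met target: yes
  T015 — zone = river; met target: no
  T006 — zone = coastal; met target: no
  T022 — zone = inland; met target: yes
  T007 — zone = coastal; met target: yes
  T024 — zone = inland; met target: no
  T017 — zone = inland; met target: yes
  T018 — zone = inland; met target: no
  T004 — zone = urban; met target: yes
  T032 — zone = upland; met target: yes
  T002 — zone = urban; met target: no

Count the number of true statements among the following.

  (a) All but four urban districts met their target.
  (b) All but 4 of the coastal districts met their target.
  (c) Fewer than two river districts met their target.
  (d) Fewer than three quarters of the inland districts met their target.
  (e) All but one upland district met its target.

(a) urban: |A| = 5, |A ∩ B| = 1; needs |A ∖ B| = 4 — true.
(b) coastal: |A| = 6, |A ∩ B| = 2; needs |A ∖ B| = 4 — true.
(c) river: |A| = 6, |A ∩ B| = 2; needs |A ∩ B| < 2 — false.
(d) inland: |A| = 9, |A ∩ B| = 6; needs |A ∩ B| / |A| < 3/4 — true.
(e) upland: |A| = 9, |A ∩ B| = 7; needs |A ∖ B| = 1 — false.

3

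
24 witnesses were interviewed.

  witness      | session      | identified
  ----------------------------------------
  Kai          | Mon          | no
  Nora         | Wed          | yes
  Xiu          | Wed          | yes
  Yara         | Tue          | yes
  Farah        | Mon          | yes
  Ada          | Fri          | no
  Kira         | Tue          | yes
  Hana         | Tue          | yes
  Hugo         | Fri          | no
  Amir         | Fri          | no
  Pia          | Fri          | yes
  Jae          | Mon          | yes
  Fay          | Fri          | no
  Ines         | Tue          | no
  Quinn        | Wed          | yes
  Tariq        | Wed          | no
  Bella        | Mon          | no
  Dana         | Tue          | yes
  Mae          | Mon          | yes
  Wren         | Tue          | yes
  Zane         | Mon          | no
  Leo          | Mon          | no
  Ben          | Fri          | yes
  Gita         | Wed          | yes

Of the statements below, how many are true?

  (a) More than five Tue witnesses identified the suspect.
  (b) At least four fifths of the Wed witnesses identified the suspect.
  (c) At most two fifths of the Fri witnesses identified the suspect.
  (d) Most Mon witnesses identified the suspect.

(a) Tue: |A| = 6, |A ∩ B| = 5; needs |A ∩ B| > 5 — false.
(b) Wed: |A| = 5, |A ∩ B| = 4; needs |A ∩ B| / |A| ≥ 4/5 — true.
(c) Fri: |A| = 6, |A ∩ B| = 2; needs |A ∩ B| / |A| ≤ 2/5 — true.
(d) Mon: |A| = 7, |A ∩ B| = 3; needs |A ∩ B| > |A ∖ B| — false.

2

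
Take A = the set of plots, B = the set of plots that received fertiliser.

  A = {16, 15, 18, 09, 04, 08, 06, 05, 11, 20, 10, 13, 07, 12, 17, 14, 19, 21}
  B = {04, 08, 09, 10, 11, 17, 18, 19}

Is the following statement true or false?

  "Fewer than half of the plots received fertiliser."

Truth condition: |A ∩ B| < |A ∖ B|.
|A| = 18, |A ∩ B| = 8, |A ∖ B| = 10.
8 < 10, so the statement is true.

True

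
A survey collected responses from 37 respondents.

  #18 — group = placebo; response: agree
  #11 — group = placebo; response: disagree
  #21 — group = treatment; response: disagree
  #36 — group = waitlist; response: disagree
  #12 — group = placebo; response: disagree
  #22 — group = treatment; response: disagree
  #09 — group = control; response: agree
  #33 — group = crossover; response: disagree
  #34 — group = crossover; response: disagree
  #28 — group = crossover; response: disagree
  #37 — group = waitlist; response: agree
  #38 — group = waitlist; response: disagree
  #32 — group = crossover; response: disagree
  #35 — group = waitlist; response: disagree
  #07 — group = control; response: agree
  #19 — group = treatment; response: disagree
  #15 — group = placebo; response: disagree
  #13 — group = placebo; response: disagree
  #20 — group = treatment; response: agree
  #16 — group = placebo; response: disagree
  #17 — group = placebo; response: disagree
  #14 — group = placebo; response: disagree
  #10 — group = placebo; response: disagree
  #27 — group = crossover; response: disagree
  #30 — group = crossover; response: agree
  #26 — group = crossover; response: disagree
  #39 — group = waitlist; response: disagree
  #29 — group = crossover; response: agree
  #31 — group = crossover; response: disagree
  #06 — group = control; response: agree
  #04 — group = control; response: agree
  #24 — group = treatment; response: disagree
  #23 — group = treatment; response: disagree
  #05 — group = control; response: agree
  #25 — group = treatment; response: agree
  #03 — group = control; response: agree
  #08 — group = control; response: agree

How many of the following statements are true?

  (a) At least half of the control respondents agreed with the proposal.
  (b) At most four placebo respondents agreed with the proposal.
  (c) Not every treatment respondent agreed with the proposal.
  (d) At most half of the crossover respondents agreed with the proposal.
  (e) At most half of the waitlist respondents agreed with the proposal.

5

(a) control: |A| = 7, |A ∩ B| = 7; needs |A ∩ B| ≥ |A ∖ B| — true.
(b) placebo: |A| = 9, |A ∩ B| = 1; needs |A ∩ B| ≤ 4 — true.
(c) treatment: |A| = 7, |A ∩ B| = 2; needs A ⊄ B (|A ∖ B| ≥ 1) — true.
(d) crossover: |A| = 9, |A ∩ B| = 2; needs |A ∩ B| ≤ |A ∖ B| — true.
(e) waitlist: |A| = 5, |A ∩ B| = 1; needs |A ∩ B| ≤ |A ∖ B| — true.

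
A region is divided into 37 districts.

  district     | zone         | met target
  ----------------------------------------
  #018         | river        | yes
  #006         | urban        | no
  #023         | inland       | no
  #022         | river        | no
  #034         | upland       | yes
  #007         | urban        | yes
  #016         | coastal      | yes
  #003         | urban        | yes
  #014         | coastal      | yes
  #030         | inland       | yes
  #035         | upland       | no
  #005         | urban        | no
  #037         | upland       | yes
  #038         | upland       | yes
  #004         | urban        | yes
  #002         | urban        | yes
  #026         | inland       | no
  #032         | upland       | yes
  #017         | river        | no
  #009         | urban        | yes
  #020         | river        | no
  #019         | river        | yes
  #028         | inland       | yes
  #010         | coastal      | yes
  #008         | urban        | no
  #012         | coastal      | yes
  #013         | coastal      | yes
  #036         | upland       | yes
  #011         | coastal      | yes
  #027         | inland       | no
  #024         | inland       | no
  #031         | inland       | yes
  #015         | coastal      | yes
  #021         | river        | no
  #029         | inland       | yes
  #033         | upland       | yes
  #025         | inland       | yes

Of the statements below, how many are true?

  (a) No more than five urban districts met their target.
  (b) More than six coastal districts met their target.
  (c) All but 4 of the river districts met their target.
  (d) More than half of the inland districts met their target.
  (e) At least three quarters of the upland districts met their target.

(a) urban: |A| = 8, |A ∩ B| = 5; needs |A ∩ B| ≤ 5 — true.
(b) coastal: |A| = 7, |A ∩ B| = 7; needs |A ∩ B| > 6 — true.
(c) river: |A| = 6, |A ∩ B| = 2; needs |A ∖ B| = 4 — true.
(d) inland: |A| = 9, |A ∩ B| = 5; needs |A ∩ B| > |A ∖ B| — true.
(e) upland: |A| = 7, |A ∩ B| = 6; needs |A ∩ B| / |A| ≥ 3/4 — true.

5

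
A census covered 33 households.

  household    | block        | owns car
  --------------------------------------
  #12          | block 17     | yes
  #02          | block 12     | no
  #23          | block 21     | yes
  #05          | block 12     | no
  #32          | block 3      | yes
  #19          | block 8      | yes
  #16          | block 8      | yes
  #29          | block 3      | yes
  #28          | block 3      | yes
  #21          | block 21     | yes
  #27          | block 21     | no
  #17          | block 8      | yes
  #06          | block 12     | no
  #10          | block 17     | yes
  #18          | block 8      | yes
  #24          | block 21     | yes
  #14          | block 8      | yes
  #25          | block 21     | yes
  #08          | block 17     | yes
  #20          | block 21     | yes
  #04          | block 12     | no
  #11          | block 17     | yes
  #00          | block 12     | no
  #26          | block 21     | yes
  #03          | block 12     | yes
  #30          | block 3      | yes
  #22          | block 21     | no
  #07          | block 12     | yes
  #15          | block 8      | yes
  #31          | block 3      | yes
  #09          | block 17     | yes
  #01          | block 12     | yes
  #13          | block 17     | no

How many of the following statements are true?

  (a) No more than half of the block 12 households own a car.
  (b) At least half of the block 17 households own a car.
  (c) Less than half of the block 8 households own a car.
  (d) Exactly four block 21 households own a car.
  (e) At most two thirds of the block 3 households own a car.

(a) block 12: |A| = 8, |A ∩ B| = 3; needs |A ∩ B| ≤ |A ∖ B| — true.
(b) block 17: |A| = 6, |A ∩ B| = 5; needs |A ∩ B| ≥ |A ∖ B| — true.
(c) block 8: |A| = 6, |A ∩ B| = 6; needs |A ∩ B| < |A ∖ B| — false.
(d) block 21: |A| = 8, |A ∩ B| = 6; needs |A ∩ B| = 4 — false.
(e) block 3: |A| = 5, |A ∩ B| = 5; needs |A ∩ B| / |A| ≤ 2/3 — false.

2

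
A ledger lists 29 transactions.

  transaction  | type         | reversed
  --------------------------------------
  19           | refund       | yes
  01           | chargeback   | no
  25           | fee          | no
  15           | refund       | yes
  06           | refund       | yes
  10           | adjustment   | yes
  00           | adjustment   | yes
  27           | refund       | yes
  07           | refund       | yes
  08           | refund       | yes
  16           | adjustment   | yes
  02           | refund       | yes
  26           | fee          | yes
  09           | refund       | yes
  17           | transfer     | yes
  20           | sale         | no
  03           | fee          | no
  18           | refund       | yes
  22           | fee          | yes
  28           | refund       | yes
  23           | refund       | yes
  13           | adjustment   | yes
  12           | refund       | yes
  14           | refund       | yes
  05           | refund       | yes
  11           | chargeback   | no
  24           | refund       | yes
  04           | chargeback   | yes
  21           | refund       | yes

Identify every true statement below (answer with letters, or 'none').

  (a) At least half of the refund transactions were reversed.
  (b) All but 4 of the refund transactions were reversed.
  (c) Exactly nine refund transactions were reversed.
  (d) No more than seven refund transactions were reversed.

|A| = 16, |A ∩ B| = 16, |A ∖ B| = 0.
(a) |A ∩ B| ≥ |A ∖ B|: holds.
(b) |A ∖ B| = 4: fails.
(c) |A ∩ B| = 9: fails.
(d) |A ∩ B| ≤ 7: fails.

(a)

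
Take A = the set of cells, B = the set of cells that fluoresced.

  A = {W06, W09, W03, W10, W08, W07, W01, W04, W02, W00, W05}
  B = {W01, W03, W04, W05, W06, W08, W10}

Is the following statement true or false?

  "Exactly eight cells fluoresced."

Truth condition: |A ∩ B| = 8.
A (the restrictor) = {W06, W09, W03, W10, W08, W07, W01, W04, W02, W00, W05}, |A| = 11.
A ∩ B = {W06, W03, W10, W08, W01, W04, W05}, so |A ∩ B| = 7.
|A ∩ B| = 7, so the statement is false.

False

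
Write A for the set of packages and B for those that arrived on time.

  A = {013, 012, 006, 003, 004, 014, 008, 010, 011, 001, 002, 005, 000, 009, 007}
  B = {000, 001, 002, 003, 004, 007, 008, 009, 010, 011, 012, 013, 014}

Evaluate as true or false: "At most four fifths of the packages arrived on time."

False

The determiner here denotes the relation: |A ∩ B| / |A| ≤ 4/5.
|A| = 15, |A ∩ B| = 13, |A ∖ B| = 2.
|A ∩ B|/|A| = 13/15, so the statement is false.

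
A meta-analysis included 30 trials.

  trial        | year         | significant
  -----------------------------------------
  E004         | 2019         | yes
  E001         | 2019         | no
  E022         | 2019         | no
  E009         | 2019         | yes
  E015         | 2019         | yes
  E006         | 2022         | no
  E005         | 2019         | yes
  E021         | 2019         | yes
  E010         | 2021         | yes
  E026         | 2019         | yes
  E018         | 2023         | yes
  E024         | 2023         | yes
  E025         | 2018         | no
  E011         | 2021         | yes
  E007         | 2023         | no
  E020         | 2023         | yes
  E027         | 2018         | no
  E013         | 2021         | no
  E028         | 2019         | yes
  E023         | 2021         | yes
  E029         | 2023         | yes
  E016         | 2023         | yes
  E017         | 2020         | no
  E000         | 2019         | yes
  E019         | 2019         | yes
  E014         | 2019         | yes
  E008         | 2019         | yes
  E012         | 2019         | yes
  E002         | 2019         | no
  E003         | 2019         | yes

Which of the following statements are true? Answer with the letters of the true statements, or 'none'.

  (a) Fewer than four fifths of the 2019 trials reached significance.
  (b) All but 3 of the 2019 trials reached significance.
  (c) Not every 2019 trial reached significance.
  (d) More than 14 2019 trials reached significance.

|A| = 16, |A ∩ B| = 13, |A ∖ B| = 3.
(a) |A ∩ B| / |A| < 4/5: fails.
(b) |A ∖ B| = 3: holds.
(c) A ⊄ B (|A ∖ B| ≥ 1): holds.
(d) |A ∩ B| > 14: fails.

(b), (c)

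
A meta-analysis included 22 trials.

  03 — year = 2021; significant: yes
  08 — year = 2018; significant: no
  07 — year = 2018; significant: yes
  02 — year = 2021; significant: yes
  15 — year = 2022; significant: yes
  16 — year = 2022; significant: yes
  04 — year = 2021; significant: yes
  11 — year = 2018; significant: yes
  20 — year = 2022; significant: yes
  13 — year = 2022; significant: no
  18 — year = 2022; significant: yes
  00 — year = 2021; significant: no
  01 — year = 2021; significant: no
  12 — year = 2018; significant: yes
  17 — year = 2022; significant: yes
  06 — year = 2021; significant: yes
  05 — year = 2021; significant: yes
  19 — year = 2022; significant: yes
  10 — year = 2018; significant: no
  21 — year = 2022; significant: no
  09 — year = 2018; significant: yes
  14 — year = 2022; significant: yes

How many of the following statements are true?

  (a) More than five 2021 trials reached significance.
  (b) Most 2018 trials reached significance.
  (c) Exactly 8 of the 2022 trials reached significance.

(a) 2021: |A| = 7, |A ∩ B| = 5; needs |A ∩ B| > 5 — false.
(b) 2018: |A| = 6, |A ∩ B| = 4; needs |A ∩ B| > |A ∖ B| — true.
(c) 2022: |A| = 9, |A ∩ B| = 7; needs |A ∩ B| = 8 — false.

1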